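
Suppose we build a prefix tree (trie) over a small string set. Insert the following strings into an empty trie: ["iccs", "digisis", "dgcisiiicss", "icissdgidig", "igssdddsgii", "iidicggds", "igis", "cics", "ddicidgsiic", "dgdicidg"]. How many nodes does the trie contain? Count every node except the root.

For each word, the new-node count is its length minus the longest prefix already in the trie:
  "iccs" → 4 new (i, c, c, s)
  "digisis" → 7 new (d, i, g, i, s, i, s)
  "dgcisiiicss" → prefix "d" already present; 10 new (g, c, i, s, i, i, i, c, s, s)
  "icissdgidig" → prefix "ic" already present; 9 new (i, s, s, d, g, i, d, i, g)
  "igssdddsgii" → prefix "i" already present; 10 new (g, s, s, d, d, d, s, g, i, i)
  "iidicggds" → prefix "i" already present; 8 new (i, d, i, c, g, g, d, s)
  "igis" → prefix "ig" already present; 2 new (i, s)
  "cics" → 4 new (c, i, c, s)
  "ddicidgsiic" → prefix "d" already present; 10 new (d, i, c, i, d, g, s, i, i, c)
  "dgdicidg" → prefix "dg" already present; 6 new (d, i, c, i, d, g)
Total nodes = 4 + 7 + 10 + 9 + 10 + 8 + 2 + 4 + 10 + 6 = 70

70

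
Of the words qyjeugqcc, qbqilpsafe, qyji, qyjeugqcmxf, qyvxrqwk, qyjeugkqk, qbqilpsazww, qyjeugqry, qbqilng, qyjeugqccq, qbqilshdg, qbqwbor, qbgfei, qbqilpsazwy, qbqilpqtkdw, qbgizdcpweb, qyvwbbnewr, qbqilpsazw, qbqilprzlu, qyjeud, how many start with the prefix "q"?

Traverse to the node for "q", then collect every word in that subtree.
Words under "q": qbgfei, qbgizdcpweb, qbqilng, qbqilpqtkdw, qbqilprzlu, qbqilpsafe, qbqilpsazw, qbqilpsazww, qbqilpsazwy, qbqilshdg, qbqwbor, qyjeud, qyjeugkqk, qyjeugqcc, qyjeugqccq, qyjeugqcmxf, qyjeugqry, qyji, qyvwbbnewr, qyvxrqwk
Count: 20

20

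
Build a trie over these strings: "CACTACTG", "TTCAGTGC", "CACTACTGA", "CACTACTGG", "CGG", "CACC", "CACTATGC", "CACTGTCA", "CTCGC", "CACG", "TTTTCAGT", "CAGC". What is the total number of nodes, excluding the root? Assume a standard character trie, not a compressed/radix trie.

For each word, the new-node count is its length minus the longest prefix already in the trie:
  "CACTACTG" → 8 new (C, A, C, T, A, C, T, G)
  "TTCAGTGC" → 8 new (T, T, C, A, G, T, G, C)
  "CACTACTGA" → prefix "CACTACTG" already present; 1 new (A)
  "CACTACTGG" → prefix "CACTACTG" already present; 1 new (G)
  "CGG" → prefix "C" already present; 2 new (G, G)
  "CACC" → prefix "CAC" already present; 1 new (C)
  "CACTATGC" → prefix "CACTA" already present; 3 new (T, G, C)
  "CACTGTCA" → prefix "CACT" already present; 4 new (G, T, C, A)
  "CTCGC" → prefix "C" already present; 4 new (T, C, G, C)
  "CACG" → prefix "CAC" already present; 1 new (G)
  "TTTTCAGT" → prefix "TT" already present; 6 new (T, T, C, A, G, T)
  "CAGC" → prefix "CA" already present; 2 new (G, C)
Total nodes = 8 + 8 + 1 + 1 + 2 + 1 + 3 + 4 + 4 + 1 + 6 + 2 = 41

41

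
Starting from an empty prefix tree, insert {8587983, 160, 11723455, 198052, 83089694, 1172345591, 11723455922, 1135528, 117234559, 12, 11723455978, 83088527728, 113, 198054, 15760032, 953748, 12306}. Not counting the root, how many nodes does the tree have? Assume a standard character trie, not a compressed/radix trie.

65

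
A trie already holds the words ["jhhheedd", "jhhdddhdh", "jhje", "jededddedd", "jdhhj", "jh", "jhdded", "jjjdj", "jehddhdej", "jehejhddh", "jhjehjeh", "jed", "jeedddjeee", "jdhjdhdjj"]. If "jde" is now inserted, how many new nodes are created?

"jd" is already a path in the trie; the remaining "e" must be added.
So 3 − 2 = 1 new nodes.

1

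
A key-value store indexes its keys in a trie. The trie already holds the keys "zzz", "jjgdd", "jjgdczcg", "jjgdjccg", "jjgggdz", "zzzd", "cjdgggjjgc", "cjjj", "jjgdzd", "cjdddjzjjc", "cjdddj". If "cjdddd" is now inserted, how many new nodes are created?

1

Walking "cjdddd" from the root, the first 5 characters ("cjddd") follow existing edges; "d" is the first miss.
Each of the 1 remaining characters creates one node.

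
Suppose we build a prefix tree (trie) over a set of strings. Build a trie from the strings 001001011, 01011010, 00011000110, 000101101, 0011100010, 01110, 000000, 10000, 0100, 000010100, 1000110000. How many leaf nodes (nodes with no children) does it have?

Leaves are exactly the stored words that no other stored word extends.
Those words: "000000", "000010100", "000101101", "00011000110", "001001011", "0011100010", "0100", "01011010", "01110", "10000", "1000110000"
Leaf count: 11

11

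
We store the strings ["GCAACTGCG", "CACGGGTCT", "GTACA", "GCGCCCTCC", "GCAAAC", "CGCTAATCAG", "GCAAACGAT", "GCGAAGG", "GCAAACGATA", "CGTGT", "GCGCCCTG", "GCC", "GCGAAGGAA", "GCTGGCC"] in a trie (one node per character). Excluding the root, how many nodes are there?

Trace insertions, counting only characters that open a new branch:
  "GCAACTGCG" → 9 new (G, C, A, A, C, T, G, C, G)
  "CACGGGTCT" → 9 new (C, A, C, G, G, G, T, C, T)
  "GTACA" → prefix "G" already present; 4 new (T, A, C, A)
  "GCGCCCTCC" → prefix "GC" already present; 7 new (G, C, C, C, T, C, C)
  "GCAAAC" → prefix "GCAA" already present; 2 new (A, C)
  "CGCTAATCAG" → prefix "C" already present; 9 new (G, C, T, A, A, T, C, A, G)
  "GCAAACGAT" → prefix "GCAAAC" already present; 3 new (G, A, T)
  "GCGAAGG" → prefix "GCG" already present; 4 new (A, A, G, G)
  "GCAAACGATA" → prefix "GCAAACGAT" already present; 1 new (A)
  "CGTGT" → prefix "CG" already present; 3 new (T, G, T)
  "GCGCCCTG" → prefix "GCGCCCT" already present; 1 new (G)
  "GCC" → prefix "GC" already present; 1 new (C)
  "GCGAAGGAA" → prefix "GCGAAGG" already present; 2 new (A, A)
  "GCTGGCC" → prefix "GC" already present; 5 new (T, G, G, C, C)
Total nodes = 9 + 9 + 4 + 7 + 2 + 9 + 3 + 4 + 1 + 3 + 1 + 1 + 2 + 5 = 60

60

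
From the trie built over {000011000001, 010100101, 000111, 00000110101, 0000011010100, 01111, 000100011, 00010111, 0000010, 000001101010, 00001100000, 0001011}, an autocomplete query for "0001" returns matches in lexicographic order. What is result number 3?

Filter for "0001…" and sort: "000100011", "0001011", "00010111", "000111"
The 3rd is 00010111.

00010111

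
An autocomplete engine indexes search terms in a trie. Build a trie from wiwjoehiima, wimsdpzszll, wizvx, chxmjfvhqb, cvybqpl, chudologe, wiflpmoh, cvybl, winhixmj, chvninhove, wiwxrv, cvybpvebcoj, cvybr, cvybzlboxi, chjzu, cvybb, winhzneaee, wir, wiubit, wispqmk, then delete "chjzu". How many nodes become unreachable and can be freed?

3

A node on "chjzu"'s path can go only if nothing else ends at it or branches off below it.
The suffix "jzu" (3 nodes) is used only by "chjzu"; the node for "ch" still has the child "x", so pruning stops there.
Nodes removed: 3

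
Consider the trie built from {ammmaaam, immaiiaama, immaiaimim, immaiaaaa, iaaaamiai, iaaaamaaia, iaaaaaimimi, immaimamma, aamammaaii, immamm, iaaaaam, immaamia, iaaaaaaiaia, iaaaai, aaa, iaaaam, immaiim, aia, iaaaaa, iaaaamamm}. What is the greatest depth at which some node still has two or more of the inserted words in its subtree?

7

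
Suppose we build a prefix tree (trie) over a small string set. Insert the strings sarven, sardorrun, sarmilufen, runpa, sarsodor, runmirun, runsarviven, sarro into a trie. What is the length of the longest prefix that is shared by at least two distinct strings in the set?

Look for the deepest trie node that still has at least two words in its subtree.
"runmirun" and "runpa" agree on "run" (3 characters) before diverging; nothing deeper is shared.
Longest shared-prefix length: 3

3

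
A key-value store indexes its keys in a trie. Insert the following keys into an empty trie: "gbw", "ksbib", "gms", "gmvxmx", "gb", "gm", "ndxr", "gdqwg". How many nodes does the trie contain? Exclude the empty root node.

22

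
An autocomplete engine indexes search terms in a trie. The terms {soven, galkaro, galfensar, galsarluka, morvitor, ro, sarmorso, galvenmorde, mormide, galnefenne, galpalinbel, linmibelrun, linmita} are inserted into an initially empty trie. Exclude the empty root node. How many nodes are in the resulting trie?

82

For each word, the new-node count is its length minus the longest prefix already in the trie:
  "soven" → 5 new (s, o, v, e, n)
  "galkaro" → 7 new (g, a, l, k, a, r, o)
  "galfensar" → prefix "gal" already present; 6 new (f, e, n, s, a, r)
  "galsarluka" → prefix "gal" already present; 7 new (s, a, r, l, u, k, a)
  "morvitor" → 8 new (m, o, r, v, i, t, o, r)
  "ro" → 2 new (r, o)
  "sarmorso" → prefix "s" already present; 7 new (a, r, m, o, r, s, o)
  "galvenmorde" → prefix "gal" already present; 8 new (v, e, n, m, o, r, d, e)
  "mormide" → prefix "mor" already present; 4 new (m, i, d, e)
  "galnefenne" → prefix "gal" already present; 7 new (n, e, f, e, n, n, e)
  "galpalinbel" → prefix "gal" already present; 8 new (p, a, l, i, n, b, e, l)
  "linmibelrun" → 11 new (l, i, n, m, i, b, e, l, r, u, n)
  "linmita" → prefix "linmi" already present; 2 new (t, a)
Total nodes = 5 + 7 + 6 + 7 + 8 + 2 + 7 + 8 + 4 + 7 + 8 + 11 + 2 = 82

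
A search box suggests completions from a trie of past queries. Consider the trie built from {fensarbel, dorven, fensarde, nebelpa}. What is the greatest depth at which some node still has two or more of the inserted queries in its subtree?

6

The deepest shared node is where two words last agree before diverging.
e.g. "fensarbel" and "fensarde" share the prefix "fensar" of length 6; no pair shares a longer one.
Longest shared-prefix length: 6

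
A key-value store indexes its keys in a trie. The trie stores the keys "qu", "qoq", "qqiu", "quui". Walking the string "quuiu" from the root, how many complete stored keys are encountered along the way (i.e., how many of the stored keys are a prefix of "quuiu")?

2

Check each prefix of "quuiu" against the stored set — each match is an end-marker on the path.
Prefixes of the query that are stored words: "qu", "quui"
Count: 2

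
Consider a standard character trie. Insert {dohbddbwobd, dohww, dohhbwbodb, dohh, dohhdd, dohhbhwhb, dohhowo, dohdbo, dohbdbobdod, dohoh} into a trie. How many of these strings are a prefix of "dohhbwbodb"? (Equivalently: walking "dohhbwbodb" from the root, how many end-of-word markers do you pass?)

Walk "dohhbwbodb" from the root; an end-of-word marker is hit whenever a stored word is a prefix of "dohhbwbodb".
Prefixes of the query that are stored words: "dohh", "dohhbwbodb"
Count: 2

2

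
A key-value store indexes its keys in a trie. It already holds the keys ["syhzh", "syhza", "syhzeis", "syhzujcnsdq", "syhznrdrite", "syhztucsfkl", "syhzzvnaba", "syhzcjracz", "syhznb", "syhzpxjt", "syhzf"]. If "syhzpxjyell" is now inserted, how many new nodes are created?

The longest prefix of "syhzpxjyell" already in the trie is "syhzpxj" (length 7).
So 11 − 7 = 4 new nodes.

4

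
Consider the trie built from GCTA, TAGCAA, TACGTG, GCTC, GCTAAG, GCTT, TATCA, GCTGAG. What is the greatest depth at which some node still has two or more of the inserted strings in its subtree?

Equivalently: take the maximum, over all pairs, of their longest common prefix length.
"GCTA" and "GCTAAG" agree on "GCTA" (4 characters) before diverging; nothing deeper is shared.
Longest shared-prefix length: 4

4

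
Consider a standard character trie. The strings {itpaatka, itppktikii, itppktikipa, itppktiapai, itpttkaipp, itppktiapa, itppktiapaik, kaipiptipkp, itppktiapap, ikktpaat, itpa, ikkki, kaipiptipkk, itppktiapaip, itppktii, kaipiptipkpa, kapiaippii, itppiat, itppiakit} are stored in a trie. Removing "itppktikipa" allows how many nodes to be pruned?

A node on "itppktikipa"'s path can go only if nothing else ends at it or branches off below it.
The suffix "pa" (2 nodes) is used only by "itppktikipa"; the node for "itppktiki" still has the child "i", so pruning stops there.
Nodes removed: 2

2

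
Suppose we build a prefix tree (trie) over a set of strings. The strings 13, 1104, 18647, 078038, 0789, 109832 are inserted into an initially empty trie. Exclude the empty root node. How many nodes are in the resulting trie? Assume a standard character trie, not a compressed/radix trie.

Insert word by word; a character creates a node only if that edge doesn't already exist:
  "13" → 2 new (1, 3)
  "1104" → prefix "1" already present; 3 new (1, 0, 4)
  "18647" → prefix "1" already present; 4 new (8, 6, 4, 7)
  "078038" → 6 new (0, 7, 8, 0, 3, 8)
  "0789" → prefix "078" already present; 1 new (9)
  "109832" → prefix "1" already present; 5 new (0, 9, 8, 3, 2)
Total nodes = 2 + 3 + 4 + 6 + 1 + 5 = 21

21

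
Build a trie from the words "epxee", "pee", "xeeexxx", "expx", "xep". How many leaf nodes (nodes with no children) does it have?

5

Leaves are exactly the stored words that no other stored word extends.
Those words: "epxee", "expx", "pee", "xeeexxx", "xep"
Leaf count: 5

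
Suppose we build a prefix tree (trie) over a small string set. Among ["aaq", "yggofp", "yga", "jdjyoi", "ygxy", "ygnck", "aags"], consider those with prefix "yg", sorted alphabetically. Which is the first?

Words with prefix "yg", in lexicographic order: "yga", "yggofp", "ygnck", "ygxy"
Position 1: yga

yga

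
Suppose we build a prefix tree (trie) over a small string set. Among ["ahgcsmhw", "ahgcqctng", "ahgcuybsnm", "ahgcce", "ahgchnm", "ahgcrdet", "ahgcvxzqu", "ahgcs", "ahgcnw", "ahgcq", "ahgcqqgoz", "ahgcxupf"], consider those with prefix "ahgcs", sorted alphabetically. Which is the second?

ahgcsmhw

DFS of the "ahgcs" subtree visits, in order: "ahgcs", "ahgcsmhw"
Position 2: ahgcsmhw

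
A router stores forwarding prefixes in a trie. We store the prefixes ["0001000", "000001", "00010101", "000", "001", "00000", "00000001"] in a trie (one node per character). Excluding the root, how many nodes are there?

Insert word by word; a character creates a node only if that edge doesn't already exist:
  "0001000" → 7 new (0, 0, 0, 1, 0, 0, 0)
  "000001" → prefix "000" already present; 3 new (0, 0, 1)
  "00010101" → prefix "00010" already present; 3 new (1, 0, 1)
  "000" → prefix "000" already present; 0 new (none)
  "001" → prefix "00" already present; 1 new (1)
  "00000" → prefix "00000" already present; 0 new (none)
  "00000001" → prefix "00000" already present; 3 new (0, 0, 1)
Total nodes = 7 + 3 + 3 + 0 + 1 + 0 + 3 = 17

17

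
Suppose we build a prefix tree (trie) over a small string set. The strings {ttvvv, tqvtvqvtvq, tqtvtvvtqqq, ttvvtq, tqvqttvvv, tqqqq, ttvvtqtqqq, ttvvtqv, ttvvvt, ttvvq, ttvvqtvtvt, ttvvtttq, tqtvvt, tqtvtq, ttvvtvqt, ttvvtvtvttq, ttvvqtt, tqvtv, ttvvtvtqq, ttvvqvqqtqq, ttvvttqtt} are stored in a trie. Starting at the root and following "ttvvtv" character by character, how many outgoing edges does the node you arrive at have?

The children of the "ttvvtv" node are the distinct next characters among strings starting with "ttvvtv".
Characters that immediately follow "ttvvtv" among the stored strings: {q, t}.
That node has 2 child edges.

2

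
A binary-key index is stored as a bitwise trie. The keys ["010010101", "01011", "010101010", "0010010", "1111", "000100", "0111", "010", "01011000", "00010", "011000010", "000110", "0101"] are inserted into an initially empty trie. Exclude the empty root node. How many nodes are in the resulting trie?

For each word, the new-node count is its length minus the longest prefix already in the trie:
  "010010101" → 9 new (0, 1, 0, 0, 1, 0, 1, 0, 1)
  "01011" → prefix "010" already present; 2 new (1, 1)
  "010101010" → prefix "0101" already present; 5 new (0, 1, 0, 1, 0)
  "0010010" → prefix "0" already present; 6 new (0, 1, 0, 0, 1, 0)
  "1111" → 4 new (1, 1, 1, 1)
  "000100" → prefix "00" already present; 4 new (0, 1, 0, 0)
  "0111" → prefix "01" already present; 2 new (1, 1)
  "010" → prefix "010" already present; 0 new (none)
  "01011000" → prefix "01011" already present; 3 new (0, 0, 0)
  "00010" → prefix "00010" already present; 0 new (none)
  "011000010" → prefix "011" already present; 6 new (0, 0, 0, 0, 1, 0)
  "000110" → prefix "0001" already present; 2 new (1, 0)
  "0101" → prefix "0101" already present; 0 new (none)
Total nodes = 9 + 2 + 5 + 6 + 4 + 4 + 2 + 0 + 3 + 0 + 6 + 2 + 0 = 43

43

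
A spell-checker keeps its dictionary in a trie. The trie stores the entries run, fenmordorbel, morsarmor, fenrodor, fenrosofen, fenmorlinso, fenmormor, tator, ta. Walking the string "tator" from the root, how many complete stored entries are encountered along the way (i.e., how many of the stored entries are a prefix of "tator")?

2

Walk "tator" from the root; an end-of-word marker is hit whenever a stored word is a prefix of "tator".
Prefixes of the query that are stored words: "ta", "tator"
Count: 2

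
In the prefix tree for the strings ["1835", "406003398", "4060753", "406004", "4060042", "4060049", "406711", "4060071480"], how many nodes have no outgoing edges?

A leaf is a node with no children — equivalently, the end of a word that is not a proper prefix of any other stored word.
Those words: "1835", "406003398", "4060042", "4060049", "4060071480", "4060753", "406711"
Leaf count: 7

7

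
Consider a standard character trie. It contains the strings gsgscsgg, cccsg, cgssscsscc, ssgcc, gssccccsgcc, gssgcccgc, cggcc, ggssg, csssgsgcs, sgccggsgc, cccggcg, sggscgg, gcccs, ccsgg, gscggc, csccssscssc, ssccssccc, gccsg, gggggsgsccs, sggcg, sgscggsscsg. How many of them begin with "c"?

7

Filter for entries beginning with "c":
Words under "c": cccggcg, cccsg, ccsgg, cggcc, cgssscsscc, csccssscssc, csssgsgcs
Count: 7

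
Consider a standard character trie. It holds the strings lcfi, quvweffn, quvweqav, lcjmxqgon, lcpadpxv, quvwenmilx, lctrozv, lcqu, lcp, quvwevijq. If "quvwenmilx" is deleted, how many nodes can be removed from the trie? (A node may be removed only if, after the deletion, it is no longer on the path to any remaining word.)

After clearing the end-marker at "quvwenmilx", prune upward until reaching a node still needed by another word.
The suffix "nmilx" (5 nodes) is used only by "quvwenmilx"; the node for "quvwe" still has the child "f", so pruning stops there.
Nodes removed: 5

5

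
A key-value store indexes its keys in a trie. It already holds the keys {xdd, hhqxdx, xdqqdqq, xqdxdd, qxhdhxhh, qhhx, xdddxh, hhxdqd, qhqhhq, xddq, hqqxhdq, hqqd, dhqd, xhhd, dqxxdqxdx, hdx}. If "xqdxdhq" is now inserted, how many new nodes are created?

"xqdxd" is already a path in the trie; the remaining "hq" must be added.
So 7 − 5 = 2 new nodes.

2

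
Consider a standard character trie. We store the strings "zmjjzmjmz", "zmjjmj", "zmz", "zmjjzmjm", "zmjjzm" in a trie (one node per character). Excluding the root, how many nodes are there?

Insert word by word; a character creates a node only if that edge doesn't already exist:
  "zmjjzmjmz" → 9 new (z, m, j, j, z, m, j, m, z)
  "zmjjmj" → prefix "zmjj" already present; 2 new (m, j)
  "zmz" → prefix "zm" already present; 1 new (z)
  "zmjjzmjm" → prefix "zmjjzmjm" already present; 0 new (none)
  "zmjjzm" → prefix "zmjjzm" already present; 0 new (none)
Total nodes = 9 + 2 + 1 + 0 + 0 = 12

12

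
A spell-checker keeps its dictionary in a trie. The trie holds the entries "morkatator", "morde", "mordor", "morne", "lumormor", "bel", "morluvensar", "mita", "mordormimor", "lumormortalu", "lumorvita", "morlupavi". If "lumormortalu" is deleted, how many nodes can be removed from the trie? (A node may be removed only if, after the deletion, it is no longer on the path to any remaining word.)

A node on "lumormortalu"'s path can go only if nothing else ends at it or branches off below it.
The suffix "talu" (4 nodes) is used only by "lumormortalu"; "lumormor" is itself a stored word, so pruning stops there.
Nodes removed: 4

4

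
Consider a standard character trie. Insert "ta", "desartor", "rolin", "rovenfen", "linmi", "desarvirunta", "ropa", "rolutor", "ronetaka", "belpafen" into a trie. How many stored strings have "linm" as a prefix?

1

Filter for entries beginning with "linm":
Matches: "linmi"
Count: 1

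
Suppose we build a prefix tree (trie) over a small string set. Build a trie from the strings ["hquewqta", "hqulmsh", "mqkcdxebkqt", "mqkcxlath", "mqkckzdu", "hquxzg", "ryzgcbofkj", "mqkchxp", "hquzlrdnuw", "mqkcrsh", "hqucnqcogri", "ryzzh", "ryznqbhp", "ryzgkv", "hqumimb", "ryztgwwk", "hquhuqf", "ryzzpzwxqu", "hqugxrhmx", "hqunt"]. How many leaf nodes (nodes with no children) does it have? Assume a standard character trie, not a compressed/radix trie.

Leaves are exactly the stored words that no other stored word extends.
Those words: "hqucnqcogri", "hquewqta", "hqugxrhmx", "hquhuqf", "hqulmsh", "hqumimb", "hqunt", "hquxzg", "hquzlrdnuw", "mqkcdxebkqt", "mqkchxp", "mqkckzdu", "mqkcrsh", "mqkcxlath", "ryzgcbofkj", "ryzgkv", "ryznqbhp", "ryztgwwk", "ryzzh", "ryzzpzwxqu"
Leaf count: 20

20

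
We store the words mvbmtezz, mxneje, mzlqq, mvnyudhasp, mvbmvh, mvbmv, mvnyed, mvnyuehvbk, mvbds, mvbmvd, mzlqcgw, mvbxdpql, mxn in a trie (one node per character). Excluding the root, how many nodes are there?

Trace insertions, counting only characters that open a new branch:
  "mvbmtezz" → 8 new (m, v, b, m, t, e, z, z)
  "mxneje" → prefix "m" already present; 5 new (x, n, e, j, e)
  "mzlqq" → prefix "m" already present; 4 new (z, l, q, q)
  "mvnyudhasp" → prefix "mv" already present; 8 new (n, y, u, d, h, a, s, p)
  "mvbmvh" → prefix "mvbm" already present; 2 new (v, h)
  "mvbmv" → prefix "mvbmv" already present; 0 new (none)
  "mvnyed" → prefix "mvny" already present; 2 new (e, d)
  "mvnyuehvbk" → prefix "mvnyu" already present; 5 new (e, h, v, b, k)
  "mvbds" → prefix "mvb" already present; 2 new (d, s)
  "mvbmvd" → prefix "mvbmv" already present; 1 new (d)
  "mzlqcgw" → prefix "mzlq" already present; 3 new (c, g, w)
  "mvbxdpql" → prefix "mvb" already present; 5 new (x, d, p, q, l)
  "mxn" → prefix "mxn" already present; 0 new (none)
Total nodes = 8 + 5 + 4 + 8 + 2 + 0 + 2 + 5 + 2 + 1 + 3 + 5 + 0 = 45

45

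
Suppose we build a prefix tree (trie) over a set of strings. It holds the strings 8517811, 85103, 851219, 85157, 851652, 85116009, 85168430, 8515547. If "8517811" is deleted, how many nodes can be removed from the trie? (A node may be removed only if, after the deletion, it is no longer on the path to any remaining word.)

A node on "8517811"'s path can go only if nothing else ends at it or branches off below it.
The suffix "7811" (4 nodes) is used only by "8517811"; the node for "851" still has the child "0", so pruning stops there.
Nodes removed: 4

4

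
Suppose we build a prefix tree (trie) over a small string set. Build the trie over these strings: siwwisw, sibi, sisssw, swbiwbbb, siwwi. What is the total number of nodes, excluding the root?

20

Trie structure (* marks end of a word):
(root)
└─ s
   ├─ i
   │  ├─ b
   │  │  └─ i *
   │  ├─ s
   │  │  └─ s
   │  │     └─ s
   │  │        └─ w *
   │  └─ w
   │     └─ w
   │        └─ i *
   │           └─ s
   │              └─ w *
   └─ w
      └─ b
         └─ i
            └─ w
               └─ b
                  └─ b
                     └─ b *
Counting every labelled node above: 20.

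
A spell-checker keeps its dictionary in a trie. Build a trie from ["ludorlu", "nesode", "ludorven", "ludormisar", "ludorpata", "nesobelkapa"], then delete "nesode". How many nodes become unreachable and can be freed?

2

Walk "nesode" from the leaf back toward the root, removing each node that no remaining word uses.
The suffix "de" (2 nodes) is used only by "nesode"; the node for "neso" still has the child "b", so pruning stops there.
Nodes removed: 2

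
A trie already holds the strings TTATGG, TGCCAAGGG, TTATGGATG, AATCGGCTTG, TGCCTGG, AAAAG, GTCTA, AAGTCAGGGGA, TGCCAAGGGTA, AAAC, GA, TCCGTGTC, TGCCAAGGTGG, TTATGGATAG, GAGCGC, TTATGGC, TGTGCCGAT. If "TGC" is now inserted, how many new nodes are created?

"TGC" is already a full path in the trie; only an end-marker is added.
No new nodes are needed: 0.

0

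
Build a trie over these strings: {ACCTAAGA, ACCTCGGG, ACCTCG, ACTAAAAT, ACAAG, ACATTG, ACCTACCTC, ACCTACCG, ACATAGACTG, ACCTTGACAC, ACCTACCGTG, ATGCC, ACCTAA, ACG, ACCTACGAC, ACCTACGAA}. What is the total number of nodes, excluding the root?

Insert word by word; a character creates a node only if that edge doesn't already exist:
  "ACCTAAGA" → 8 new (A, C, C, T, A, A, G, A)
  "ACCTCGGG" → prefix "ACCT" already present; 4 new (C, G, G, G)
  "ACCTCG" → prefix "ACCTCG" already present; 0 new (none)
  "ACTAAAAT" → prefix "AC" already present; 6 new (T, A, A, A, A, T)
  "ACAAG" → prefix "AC" already present; 3 new (A, A, G)
  "ACATTG" → prefix "ACA" already present; 3 new (T, T, G)
  "ACCTACCTC" → prefix "ACCTA" already present; 4 new (C, C, T, C)
  "ACCTACCG" → prefix "ACCTACC" already present; 1 new (G)
  "ACATAGACTG" → prefix "ACAT" already present; 6 new (A, G, A, C, T, G)
  "ACCTTGACAC" → prefix "ACCT" already present; 6 new (T, G, A, C, A, C)
  "ACCTACCGTG" → prefix "ACCTACCG" already present; 2 new (T, G)
  "ATGCC" → prefix "A" already present; 4 new (T, G, C, C)
  "ACCTAA" → prefix "ACCTAA" already present; 0 new (none)
  "ACG" → prefix "AC" already present; 1 new (G)
  "ACCTACGAC" → prefix "ACCTAC" already present; 3 new (G, A, C)
  "ACCTACGAA" → prefix "ACCTACGA" already present; 1 new (A)
Total nodes = 8 + 4 + 0 + 6 + 3 + 3 + 4 + 1 + 6 + 6 + 2 + 4 + 0 + 1 + 3 + 1 = 52

52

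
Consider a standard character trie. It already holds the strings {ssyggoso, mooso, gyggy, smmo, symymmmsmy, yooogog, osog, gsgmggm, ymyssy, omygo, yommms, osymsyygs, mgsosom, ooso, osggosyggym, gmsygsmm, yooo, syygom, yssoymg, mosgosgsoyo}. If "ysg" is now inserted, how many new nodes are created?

The longest prefix of "ysg" already in the trie is "ys" (length 2).
Each of the 1 remaining characters creates one node.

1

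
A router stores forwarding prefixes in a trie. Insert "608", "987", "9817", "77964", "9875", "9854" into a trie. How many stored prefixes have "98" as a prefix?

Traverse to the node for "98", then collect every word in that subtree.
Words under "98": 9817, 9854, 987, 9875
Count: 4

4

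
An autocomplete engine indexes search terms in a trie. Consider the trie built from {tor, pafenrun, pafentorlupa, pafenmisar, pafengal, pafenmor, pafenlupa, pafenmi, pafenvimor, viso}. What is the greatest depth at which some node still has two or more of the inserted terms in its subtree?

7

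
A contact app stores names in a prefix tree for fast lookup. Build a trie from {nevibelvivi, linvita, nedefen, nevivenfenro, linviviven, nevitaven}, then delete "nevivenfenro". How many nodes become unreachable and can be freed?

8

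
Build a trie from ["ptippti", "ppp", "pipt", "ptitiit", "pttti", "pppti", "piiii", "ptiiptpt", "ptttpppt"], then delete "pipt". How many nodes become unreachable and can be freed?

2

Walk "pipt" from the leaf back toward the root, removing each node that no remaining word uses.
The suffix "pt" (2 nodes) is used only by "pipt"; the node for "pi" still has the child "i", so pruning stops there.
Nodes removed: 2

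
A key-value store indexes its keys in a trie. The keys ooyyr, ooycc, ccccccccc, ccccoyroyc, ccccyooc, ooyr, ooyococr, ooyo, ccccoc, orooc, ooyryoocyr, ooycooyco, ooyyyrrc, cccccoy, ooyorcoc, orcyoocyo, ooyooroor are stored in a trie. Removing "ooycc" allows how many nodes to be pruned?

After clearing the end-marker at "ooycc", prune upward until reaching a node still needed by another word.
The suffix "c" (1 node) is used only by "ooycc"; the node for "ooyc" still has the child "o", so pruning stops there.
Nodes removed: 1

1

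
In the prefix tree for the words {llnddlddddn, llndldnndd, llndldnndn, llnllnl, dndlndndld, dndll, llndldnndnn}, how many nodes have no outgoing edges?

6

A leaf is a node with no children — equivalently, the end of a word that is not a proper prefix of any other stored word.
Those words: "dndll", "dndlndndld", "llnddlddddn", "llndldnndd", "llndldnndnn", "llnllnl"
Leaf count: 6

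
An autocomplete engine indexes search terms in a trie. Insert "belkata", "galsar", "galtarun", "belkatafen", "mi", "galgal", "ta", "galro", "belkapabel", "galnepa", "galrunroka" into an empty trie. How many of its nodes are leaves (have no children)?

Leaves are exactly the stored words that no other stored word extends.
Those words: "belkapabel", "belkatafen", "galgal", "galnepa", "galro", "galrunroka", "galsar", "galtarun", "mi", "ta"
Leaf count: 10

10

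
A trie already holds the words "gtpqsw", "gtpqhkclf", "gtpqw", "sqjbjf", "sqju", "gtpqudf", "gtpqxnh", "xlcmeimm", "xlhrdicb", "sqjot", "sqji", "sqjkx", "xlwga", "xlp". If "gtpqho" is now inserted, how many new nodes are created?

"gtpqh" is already a path in the trie; the remaining "o" must be added.
New nodes needed: |"gtpqho"| − 5 = 6 − 5 = 1.

1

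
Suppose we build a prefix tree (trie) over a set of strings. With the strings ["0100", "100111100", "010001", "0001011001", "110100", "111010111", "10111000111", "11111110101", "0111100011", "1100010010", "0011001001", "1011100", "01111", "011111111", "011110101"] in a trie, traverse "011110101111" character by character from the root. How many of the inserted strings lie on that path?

Walk "011110101111" from the root; an end-of-word marker is hit whenever a stored word is a prefix of "011110101111".
Prefixes of the query that are stored words: "01111", "011110101"
Count: 2

2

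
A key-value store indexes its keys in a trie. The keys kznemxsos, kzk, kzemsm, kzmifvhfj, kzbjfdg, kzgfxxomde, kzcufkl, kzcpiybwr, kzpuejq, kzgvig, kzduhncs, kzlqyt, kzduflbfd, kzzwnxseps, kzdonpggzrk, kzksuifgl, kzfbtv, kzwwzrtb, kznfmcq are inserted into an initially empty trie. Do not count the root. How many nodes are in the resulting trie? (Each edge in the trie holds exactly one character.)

104

For each word, the new-node count is its length minus the longest prefix already in the trie:
  "kznemxsos" → 9 new (k, z, n, e, m, x, s, o, s)
  "kzk" → prefix "kz" already present; 1 new (k)
  "kzemsm" → prefix "kz" already present; 4 new (e, m, s, m)
  "kzmifvhfj" → prefix "kz" already present; 7 new (m, i, f, v, h, f, j)
  "kzbjfdg" → prefix "kz" already present; 5 new (b, j, f, d, g)
  "kzgfxxomde" → prefix "kz" already present; 8 new (g, f, x, x, o, m, d, e)
  "kzcufkl" → prefix "kz" already present; 5 new (c, u, f, k, l)
  "kzcpiybwr" → prefix "kzc" already present; 6 new (p, i, y, b, w, r)
  "kzpuejq" → prefix "kz" already present; 5 new (p, u, e, j, q)
  "kzgvig" → prefix "kzg" already present; 3 new (v, i, g)
  "kzduhncs" → prefix "kz" already present; 6 new (d, u, h, n, c, s)
  "kzlqyt" → prefix "kz" already present; 4 new (l, q, y, t)
  "kzduflbfd" → prefix "kzdu" already present; 5 new (f, l, b, f, d)
  "kzzwnxseps" → prefix "kz" already present; 8 new (z, w, n, x, s, e, p, s)
  "kzdonpggzrk" → prefix "kzd" already present; 8 new (o, n, p, g, g, z, r, k)
  "kzksuifgl" → prefix "kzk" already present; 6 new (s, u, i, f, g, l)
  "kzfbtv" → prefix "kz" already present; 4 new (f, b, t, v)
  "kzwwzrtb" → prefix "kz" already present; 6 new (w, w, z, r, t, b)
  "kznfmcq" → prefix "kzn" already present; 4 new (f, m, c, q)
Total nodes = 9 + 1 + 4 + 7 + 5 + 8 + 5 + 6 + 5 + 3 + 6 + 4 + 5 + 8 + 8 + 6 + 4 + 6 + 4 = 104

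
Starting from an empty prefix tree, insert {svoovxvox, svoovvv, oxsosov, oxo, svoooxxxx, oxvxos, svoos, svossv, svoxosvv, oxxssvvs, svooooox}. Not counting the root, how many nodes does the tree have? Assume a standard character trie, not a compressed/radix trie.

Insert word by word; a character creates a node only if that edge doesn't already exist:
  "svoovxvox" → 9 new (s, v, o, o, v, x, v, o, x)
  "svoovvv" → prefix "svoov" already present; 2 new (v, v)
  "oxsosov" → 7 new (o, x, s, o, s, o, v)
  "oxo" → prefix "ox" already present; 1 new (o)
  "svoooxxxx" → prefix "svoo" already present; 5 new (o, x, x, x, x)
  "oxvxos" → prefix "ox" already present; 4 new (v, x, o, s)
  "svoos" → prefix "svoo" already present; 1 new (s)
  "svossv" → prefix "svo" already present; 3 new (s, s, v)
  "svoxosvv" → prefix "svo" already present; 5 new (x, o, s, v, v)
  "oxxssvvs" → prefix "ox" already present; 6 new (x, s, s, v, v, s)
  "svooooox" → prefix "svooo" already present; 3 new (o, o, x)
Total nodes = 9 + 2 + 7 + 1 + 5 + 4 + 1 + 3 + 5 + 6 + 3 = 46

46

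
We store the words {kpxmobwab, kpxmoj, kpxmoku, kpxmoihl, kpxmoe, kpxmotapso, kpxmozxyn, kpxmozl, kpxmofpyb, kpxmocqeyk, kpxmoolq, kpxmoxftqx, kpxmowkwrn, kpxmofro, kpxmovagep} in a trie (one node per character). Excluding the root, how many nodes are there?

Trace insertions, counting only characters that open a new branch:
  "kpxmobwab" → 9 new (k, p, x, m, o, b, w, a, b)
  "kpxmoj" → prefix "kpxmo" already present; 1 new (j)
  "kpxmoku" → prefix "kpxmo" already present; 2 new (k, u)
  "kpxmoihl" → prefix "kpxmo" already present; 3 new (i, h, l)
  "kpxmoe" → prefix "kpxmo" already present; 1 new (e)
  "kpxmotapso" → prefix "kpxmo" already present; 5 new (t, a, p, s, o)
  "kpxmozxyn" → prefix "kpxmo" already present; 4 new (z, x, y, n)
  "kpxmozl" → prefix "kpxmoz" already present; 1 new (l)
  "kpxmofpyb" → prefix "kpxmo" already present; 4 new (f, p, y, b)
  "kpxmocqeyk" → prefix "kpxmo" already present; 5 new (c, q, e, y, k)
  "kpxmoolq" → prefix "kpxmo" already present; 3 new (o, l, q)
  "kpxmoxftqx" → prefix "kpxmo" already present; 5 new (x, f, t, q, x)
  "kpxmowkwrn" → prefix "kpxmo" already present; 5 new (w, k, w, r, n)
  "kpxmofro" → prefix "kpxmof" already present; 2 new (r, o)
  "kpxmovagep" → prefix "kpxmo" already present; 5 new (v, a, g, e, p)
Total nodes = 9 + 1 + 2 + 3 + 1 + 5 + 4 + 1 + 4 + 5 + 3 + 5 + 5 + 2 + 5 = 55

55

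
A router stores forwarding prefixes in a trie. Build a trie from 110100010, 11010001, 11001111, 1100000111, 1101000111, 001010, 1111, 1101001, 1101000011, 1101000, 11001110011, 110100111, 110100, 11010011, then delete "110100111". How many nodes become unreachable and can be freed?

1

Walk "110100111" from the leaf back toward the root, removing each node that no remaining word uses.
The suffix "1" (1 node) is used only by "110100111"; "11010011" is itself a stored word, so pruning stops there.
Nodes removed: 1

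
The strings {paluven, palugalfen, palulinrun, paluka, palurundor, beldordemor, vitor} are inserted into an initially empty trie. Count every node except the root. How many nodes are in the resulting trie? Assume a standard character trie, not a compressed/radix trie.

Insert word by word; a character creates a node only if that edge doesn't already exist:
  "paluven" → 7 new (p, a, l, u, v, e, n)
  "palugalfen" → prefix "palu" already present; 6 new (g, a, l, f, e, n)
  "palulinrun" → prefix "palu" already present; 6 new (l, i, n, r, u, n)
  "paluka" → prefix "palu" already present; 2 new (k, a)
  "palurundor" → prefix "palu" already present; 6 new (r, u, n, d, o, r)
  "beldordemor" → 11 new (b, e, l, d, o, r, d, e, m, o, r)
  "vitor" → 5 new (v, i, t, o, r)
Total nodes = 7 + 6 + 6 + 2 + 6 + 11 + 5 = 43

43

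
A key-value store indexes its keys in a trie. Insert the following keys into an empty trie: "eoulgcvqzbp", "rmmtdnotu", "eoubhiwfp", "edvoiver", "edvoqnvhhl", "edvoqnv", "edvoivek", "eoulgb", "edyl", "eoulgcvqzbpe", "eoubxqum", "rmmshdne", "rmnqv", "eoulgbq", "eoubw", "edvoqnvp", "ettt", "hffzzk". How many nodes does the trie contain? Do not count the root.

Trace insertions, counting only characters that open a new branch:
  "eoulgcvqzbp" → 11 new (e, o, u, l, g, c, v, q, z, b, p)
  "rmmtdnotu" → 9 new (r, m, m, t, d, n, o, t, u)
  "eoubhiwfp" → prefix "eou" already present; 6 new (b, h, i, w, f, p)
  "edvoiver" → prefix "e" already present; 7 new (d, v, o, i, v, e, r)
  "edvoqnvhhl" → prefix "edvo" already present; 6 new (q, n, v, h, h, l)
  "edvoqnv" → prefix "edvoqnv" already present; 0 new (none)
  "edvoivek" → prefix "edvoive" already present; 1 new (k)
  "eoulgb" → prefix "eoulg" already present; 1 new (b)
  "edyl" → prefix "ed" already present; 2 new (y, l)
  "eoulgcvqzbpe" → prefix "eoulgcvqzbp" already present; 1 new (e)
  "eoubxqum" → prefix "eoub" already present; 4 new (x, q, u, m)
  "rmmshdne" → prefix "rmm" already present; 5 new (s, h, d, n, e)
  "rmnqv" → prefix "rm" already present; 3 new (n, q, v)
  "eoulgbq" → prefix "eoulgb" already present; 1 new (q)
  "eoubw" → prefix "eoub" already present; 1 new (w)
  "edvoqnvp" → prefix "edvoqnv" already present; 1 new (p)
  "ettt" → prefix "e" already present; 3 new (t, t, t)
  "hffzzk" → 6 new (h, f, f, z, z, k)
Total nodes = 11 + 9 + 6 + 7 + 6 + 0 + 1 + 1 + 2 + 1 + 4 + 5 + 3 + 1 + 1 + 1 + 3 + 6 = 68

68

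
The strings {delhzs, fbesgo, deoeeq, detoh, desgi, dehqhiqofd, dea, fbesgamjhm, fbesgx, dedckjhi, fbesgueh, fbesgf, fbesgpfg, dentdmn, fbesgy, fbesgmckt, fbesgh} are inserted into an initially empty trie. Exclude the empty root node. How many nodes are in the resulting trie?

Trace insertions, counting only characters that open a new branch:
  "delhzs" → 6 new (d, e, l, h, z, s)
  "fbesgo" → 6 new (f, b, e, s, g, o)
  "deoeeq" → prefix "de" already present; 4 new (o, e, e, q)
  "detoh" → prefix "de" already present; 3 new (t, o, h)
  "desgi" → prefix "de" already present; 3 new (s, g, i)
  "dehqhiqofd" → prefix "de" already present; 8 new (h, q, h, i, q, o, f, d)
  "dea" → prefix "de" already present; 1 new (a)
  "fbesgamjhm" → prefix "fbesg" already present; 5 new (a, m, j, h, m)
  "fbesgx" → prefix "fbesg" already present; 1 new (x)
  "dedckjhi" → prefix "de" already present; 6 new (d, c, k, j, h, i)
  "fbesgueh" → prefix "fbesg" already present; 3 new (u, e, h)
  "fbesgf" → prefix "fbesg" already present; 1 new (f)
  "fbesgpfg" → prefix "fbesg" already present; 3 new (p, f, g)
  "dentdmn" → prefix "de" already present; 5 new (n, t, d, m, n)
  "fbesgy" → prefix "fbesg" already present; 1 new (y)
  "fbesgmckt" → prefix "fbesg" already present; 4 new (m, c, k, t)
  "fbesgh" → prefix "fbesg" already present; 1 new (h)
Total nodes = 6 + 6 + 4 + 3 + 3 + 8 + 1 + 5 + 1 + 6 + 3 + 1 + 3 + 5 + 1 + 4 + 1 = 61

61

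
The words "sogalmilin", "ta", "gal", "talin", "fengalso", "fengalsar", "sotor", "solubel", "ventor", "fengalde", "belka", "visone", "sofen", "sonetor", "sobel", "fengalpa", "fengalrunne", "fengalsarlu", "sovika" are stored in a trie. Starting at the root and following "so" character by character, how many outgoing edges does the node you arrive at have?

Follow the path "so" to its node, then look at its outgoing edges.
Characters that immediately follow "so" among the stored strings: {b, f, g, l, n, t, v}.
That node has 7 child edges.

7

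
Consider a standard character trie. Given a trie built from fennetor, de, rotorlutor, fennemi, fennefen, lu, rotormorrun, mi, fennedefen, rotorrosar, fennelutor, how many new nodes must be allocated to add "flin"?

3

The longest prefix of "flin" already in the trie is "f" (length 1).
Each of the 3 remaining characters creates one node.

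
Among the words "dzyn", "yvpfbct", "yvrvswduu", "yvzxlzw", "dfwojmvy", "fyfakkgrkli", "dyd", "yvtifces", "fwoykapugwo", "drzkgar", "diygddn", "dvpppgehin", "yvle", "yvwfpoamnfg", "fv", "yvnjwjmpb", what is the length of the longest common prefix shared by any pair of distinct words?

2

The deepest shared node is where two words last agree before diverging.
"yvle" and "yvnjwjmpb" agree on "yv" (2 characters) before diverging; nothing deeper is shared.
Longest shared-prefix length: 2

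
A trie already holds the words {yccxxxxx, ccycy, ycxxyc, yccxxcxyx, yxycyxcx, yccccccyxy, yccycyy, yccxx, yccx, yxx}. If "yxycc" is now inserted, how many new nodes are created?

1

Walking "yxycc" from the root, the first 4 characters ("yxyc") follow existing edges; "c" is the first miss.
Each of the 1 remaining characters creates one node.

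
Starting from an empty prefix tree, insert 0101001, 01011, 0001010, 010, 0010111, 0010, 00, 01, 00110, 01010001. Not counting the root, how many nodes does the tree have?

23

For each word, the new-node count is its length minus the longest prefix already in the trie:
  "0101001" → 7 new (0, 1, 0, 1, 0, 0, 1)
  "01011" → prefix "0101" already present; 1 new (1)
  "0001010" → prefix "0" already present; 6 new (0, 0, 1, 0, 1, 0)
  "010" → prefix "010" already present; 0 new (none)
  "0010111" → prefix "00" already present; 5 new (1, 0, 1, 1, 1)
  "0010" → prefix "0010" already present; 0 new (none)
  "00" → prefix "00" already present; 0 new (none)
  "01" → prefix "01" already present; 0 new (none)
  "00110" → prefix "001" already present; 2 new (1, 0)
  "01010001" → prefix "010100" already present; 2 new (0, 1)
Total nodes = 7 + 1 + 6 + 0 + 5 + 0 + 0 + 0 + 2 + 2 = 23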